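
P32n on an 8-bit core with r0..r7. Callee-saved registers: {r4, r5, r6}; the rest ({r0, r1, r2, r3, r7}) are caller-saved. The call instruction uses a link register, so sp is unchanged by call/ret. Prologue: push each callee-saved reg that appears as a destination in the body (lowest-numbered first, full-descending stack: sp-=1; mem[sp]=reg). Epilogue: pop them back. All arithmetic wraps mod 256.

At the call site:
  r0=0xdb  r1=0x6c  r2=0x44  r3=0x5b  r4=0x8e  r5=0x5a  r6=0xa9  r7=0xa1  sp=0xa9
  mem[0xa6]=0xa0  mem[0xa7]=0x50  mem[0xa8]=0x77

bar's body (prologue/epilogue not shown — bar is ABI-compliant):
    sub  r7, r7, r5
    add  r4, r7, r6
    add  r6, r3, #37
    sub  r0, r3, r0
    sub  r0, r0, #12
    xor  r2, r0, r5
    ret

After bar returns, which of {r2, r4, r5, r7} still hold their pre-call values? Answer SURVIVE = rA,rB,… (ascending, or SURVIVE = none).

SURVIVE = r4,r5

prologue: push r4 → mem[0xa8]=0x8e, sp=0xa8
prologue: push r6 → mem[0xa7]=0xa9, sp=0xa7
body[0] sub  r7, r7, r5 → r7=0x47
body[1] add  r4, r7, r6 → r4=0xf0
body[2] add  r6, r3, #37 → r6=0x80
body[3] sub  r0, r3, r0 → r0=0x80
body[4] sub  r0, r0, #12 → r0=0x74
body[5] xor  r2, r0, r5 → r2=0x2e
epilogue: pop r6=0xa9, sp=0xa8
epilogue: pop r4=0x8e, sp=0xa9
r2: caller-saved, written=True
r4: callee-saved, written=True
r5: callee-saved, written=False
r7: caller-saved, written=True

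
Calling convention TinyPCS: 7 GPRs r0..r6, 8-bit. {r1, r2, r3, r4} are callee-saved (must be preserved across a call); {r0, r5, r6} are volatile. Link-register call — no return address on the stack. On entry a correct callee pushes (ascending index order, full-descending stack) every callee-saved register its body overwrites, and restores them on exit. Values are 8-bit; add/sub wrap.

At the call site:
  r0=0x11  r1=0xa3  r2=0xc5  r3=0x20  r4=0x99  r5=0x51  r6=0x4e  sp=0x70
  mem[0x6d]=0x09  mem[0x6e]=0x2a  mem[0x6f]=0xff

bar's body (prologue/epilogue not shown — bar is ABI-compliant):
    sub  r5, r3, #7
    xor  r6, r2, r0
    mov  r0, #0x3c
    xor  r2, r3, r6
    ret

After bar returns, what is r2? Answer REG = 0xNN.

prologue: push r2 → mem[0x6f]=0xc5, sp=0x6f
body[0] sub  r5, r3, #7 → r5=0x19
body[1] xor  r6, r2, r0 → r6=0xd4
body[2] mov  r0, #0x3c → r0=0x3c
body[3] xor  r2, r3, r6 → r2=0xf4
epilogue: pop r2=0xc5, sp=0x70
r2 is callee-saved → restored

REG = 0xc5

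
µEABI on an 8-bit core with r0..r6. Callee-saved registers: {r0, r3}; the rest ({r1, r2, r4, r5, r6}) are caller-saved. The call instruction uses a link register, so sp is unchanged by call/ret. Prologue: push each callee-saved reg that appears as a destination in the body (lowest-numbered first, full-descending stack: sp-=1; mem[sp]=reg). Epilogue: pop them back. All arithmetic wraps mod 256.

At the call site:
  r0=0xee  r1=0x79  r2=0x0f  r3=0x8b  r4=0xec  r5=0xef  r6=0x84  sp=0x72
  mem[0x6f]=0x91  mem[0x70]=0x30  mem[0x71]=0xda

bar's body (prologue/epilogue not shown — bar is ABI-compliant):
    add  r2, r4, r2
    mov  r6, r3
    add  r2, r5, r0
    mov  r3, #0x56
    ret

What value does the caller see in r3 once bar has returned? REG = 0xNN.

REG = 0x8b

prologue: push r3 -> mem[0x71]=0x8b, sp=0x71
body[0] add  r2, r4, r2 -> r2=0xfb
body[1] mov  r6, r3 -> r6=0x8b
body[2] add  r2, r5, r0 -> r2=0xdd
body[3] mov  r3, #0x56 -> r3=0x56
epilogue: pop r3=0x8b, sp=0x72
r3 is callee-saved -> restored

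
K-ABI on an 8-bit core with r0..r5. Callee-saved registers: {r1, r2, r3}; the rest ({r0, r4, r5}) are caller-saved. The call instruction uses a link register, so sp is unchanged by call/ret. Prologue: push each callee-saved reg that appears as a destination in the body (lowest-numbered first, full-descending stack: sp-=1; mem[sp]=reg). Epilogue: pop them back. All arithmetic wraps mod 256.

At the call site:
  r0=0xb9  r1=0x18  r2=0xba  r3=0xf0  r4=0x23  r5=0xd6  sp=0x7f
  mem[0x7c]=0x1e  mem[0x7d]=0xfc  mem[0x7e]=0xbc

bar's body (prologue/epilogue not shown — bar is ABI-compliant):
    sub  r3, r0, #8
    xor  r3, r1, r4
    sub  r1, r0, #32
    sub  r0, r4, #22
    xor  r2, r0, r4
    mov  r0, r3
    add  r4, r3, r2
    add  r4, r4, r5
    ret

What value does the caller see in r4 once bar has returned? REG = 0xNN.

REG = 0x3f

prologue: push r1 → mem[0x7e]=0x18, sp=0x7e
prologue: push r2 → mem[0x7d]=0xba, sp=0x7d
prologue: push r3 → mem[0x7c]=0xf0, sp=0x7c
body[0] sub  r3, r0, #8 → r3=0xb1
body[1] xor  r3, r1, r4 → r3=0x3b
body[2] sub  r1, r0, #32 → r1=0x99
body[3] sub  r0, r4, #22 → r0=0x0d
body[4] xor  r2, r0, r4 → r2=0x2e
body[5] mov  r0, r3 → r0=0x3b
body[6] add  r4, r3, r2 → r4=0x69
body[7] add  r4, r4, r5 → r4=0x3f
epilogue: pop r3=0xf0, sp=0x7d
epilogue: pop r2=0xba, sp=0x7e
epilogue: pop r1=0x18, sp=0x7f
r4 is caller-saved → body value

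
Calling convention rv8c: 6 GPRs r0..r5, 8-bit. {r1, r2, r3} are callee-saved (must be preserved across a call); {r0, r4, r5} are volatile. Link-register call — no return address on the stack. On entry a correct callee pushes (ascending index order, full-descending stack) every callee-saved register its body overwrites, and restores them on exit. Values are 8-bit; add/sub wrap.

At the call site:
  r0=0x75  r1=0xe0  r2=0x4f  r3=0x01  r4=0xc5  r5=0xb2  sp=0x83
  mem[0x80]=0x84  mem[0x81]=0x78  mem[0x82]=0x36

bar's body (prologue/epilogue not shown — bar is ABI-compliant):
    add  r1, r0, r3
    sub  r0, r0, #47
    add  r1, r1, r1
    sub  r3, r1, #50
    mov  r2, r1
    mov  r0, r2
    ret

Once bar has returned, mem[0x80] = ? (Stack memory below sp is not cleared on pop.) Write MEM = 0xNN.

prologue: push r1 -> mem[0x82]=0xe0, sp=0x82
prologue: push r2 -> mem[0x81]=0x4f, sp=0x81
prologue: push r3 -> mem[0x80]=0x01, sp=0x80
body[0] add  r1, r0, r3 -> r1=0x76
body[1] sub  r0, r0, #47 -> r0=0x46
body[2] add  r1, r1, r1 -> r1=0xec
body[3] sub  r3, r1, #50 -> r3=0xba
body[4] mov  r2, r1 -> r2=0xec
body[5] mov  r0, r2 -> r0=0xec
epilogue: pop r3=0x01, sp=0x81
epilogue: pop r2=0x4f, sp=0x82
epilogue: pop r1=0xe0, sp=0x83
prologue pushed ['r1', 'r2', 'r3'] at ['0x82', '0x81', '0x80']

MEM = 0x01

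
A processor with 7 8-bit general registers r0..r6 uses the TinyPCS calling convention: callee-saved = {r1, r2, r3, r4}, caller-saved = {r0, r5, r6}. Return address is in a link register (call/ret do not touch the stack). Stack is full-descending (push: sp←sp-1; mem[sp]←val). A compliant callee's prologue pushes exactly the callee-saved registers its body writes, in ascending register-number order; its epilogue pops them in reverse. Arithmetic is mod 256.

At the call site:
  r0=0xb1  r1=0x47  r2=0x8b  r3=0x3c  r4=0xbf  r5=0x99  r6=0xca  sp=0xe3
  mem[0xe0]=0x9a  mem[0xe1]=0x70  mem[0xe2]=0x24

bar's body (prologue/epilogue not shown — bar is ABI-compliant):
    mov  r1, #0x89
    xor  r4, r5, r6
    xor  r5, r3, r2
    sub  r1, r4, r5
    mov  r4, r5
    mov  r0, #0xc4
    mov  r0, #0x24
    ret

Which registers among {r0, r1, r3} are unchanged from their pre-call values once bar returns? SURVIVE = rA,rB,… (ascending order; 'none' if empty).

SURVIVE = r1,r3

prologue: push r1 -> mem[0xe2]=0x47, sp=0xe2
prologue: push r4 -> mem[0xe1]=0xbf, sp=0xe1
body[0] mov  r1, #0x89 -> r1=0x89
body[1] xor  r4, r5, r6 -> r4=0x53
body[2] xor  r5, r3, r2 -> r5=0xb7
body[3] sub  r1, r4, r5 -> r1=0x9c
body[4] mov  r4, r5 -> r4=0xb7
body[5] mov  r0, #0xc4 -> r0=0xc4
body[6] mov  r0, #0x24 -> r0=0x24
epilogue: pop r4=0xbf, sp=0xe2
epilogue: pop r1=0x47, sp=0xe3
r0: caller-saved, written=True
r1: callee-saved, written=True
r3: callee-saved, written=False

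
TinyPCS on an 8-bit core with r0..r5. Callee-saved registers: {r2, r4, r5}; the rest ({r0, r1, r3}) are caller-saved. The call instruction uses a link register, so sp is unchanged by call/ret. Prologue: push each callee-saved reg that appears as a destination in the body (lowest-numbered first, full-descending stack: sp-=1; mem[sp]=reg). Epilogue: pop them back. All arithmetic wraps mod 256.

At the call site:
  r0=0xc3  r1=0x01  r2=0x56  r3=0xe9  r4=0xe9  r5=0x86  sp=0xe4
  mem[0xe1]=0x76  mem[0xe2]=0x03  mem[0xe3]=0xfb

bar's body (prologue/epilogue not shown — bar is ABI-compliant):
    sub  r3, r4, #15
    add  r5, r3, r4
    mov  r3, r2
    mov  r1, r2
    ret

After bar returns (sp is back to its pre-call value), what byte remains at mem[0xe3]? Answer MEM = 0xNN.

prologue: push r5 → mem[0xe3]=0x86, sp=0xe3
body[0] sub  r3, r4, #15 → r3=0xda
body[1] add  r5, r3, r4 → r5=0xc3
body[2] mov  r3, r2 → r3=0x56
body[3] mov  r1, r2 → r1=0x56
epilogue: pop r5=0x86, sp=0xe4
prologue pushed ['r5'] at ['0xe3']

MEM = 0x86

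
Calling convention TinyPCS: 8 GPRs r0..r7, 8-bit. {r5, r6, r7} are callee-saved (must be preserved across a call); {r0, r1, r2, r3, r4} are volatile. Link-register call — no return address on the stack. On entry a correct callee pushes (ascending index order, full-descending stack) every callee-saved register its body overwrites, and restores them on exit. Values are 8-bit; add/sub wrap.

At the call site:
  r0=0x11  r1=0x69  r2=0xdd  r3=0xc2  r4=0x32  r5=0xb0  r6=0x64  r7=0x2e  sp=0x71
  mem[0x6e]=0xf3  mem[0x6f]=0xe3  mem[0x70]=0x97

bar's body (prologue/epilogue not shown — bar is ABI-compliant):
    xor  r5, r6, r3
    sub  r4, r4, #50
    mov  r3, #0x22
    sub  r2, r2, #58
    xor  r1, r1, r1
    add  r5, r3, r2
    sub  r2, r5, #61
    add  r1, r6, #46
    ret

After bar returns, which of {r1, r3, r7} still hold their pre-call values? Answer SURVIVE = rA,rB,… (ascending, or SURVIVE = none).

prologue: push r5 -> mem[0x70]=0xb0, sp=0x70
body[0] xor  r5, r6, r3 -> r5=0xa6
body[1] sub  r4, r4, #50 -> r4=0x00
body[2] mov  r3, #0x22 -> r3=0x22
body[3] sub  r2, r2, #58 -> r2=0xa3
body[4] xor  r1, r1, r1 -> r1=0x00
body[5] add  r5, r3, r2 -> r5=0xc5
body[6] sub  r2, r5, #61 -> r2=0x88
body[7] add  r1, r6, #46 -> r1=0x92
epilogue: pop r5=0xb0, sp=0x71
r1: caller-saved, written=True
r3: caller-saved, written=True
r7: callee-saved, written=False

SURVIVE = r7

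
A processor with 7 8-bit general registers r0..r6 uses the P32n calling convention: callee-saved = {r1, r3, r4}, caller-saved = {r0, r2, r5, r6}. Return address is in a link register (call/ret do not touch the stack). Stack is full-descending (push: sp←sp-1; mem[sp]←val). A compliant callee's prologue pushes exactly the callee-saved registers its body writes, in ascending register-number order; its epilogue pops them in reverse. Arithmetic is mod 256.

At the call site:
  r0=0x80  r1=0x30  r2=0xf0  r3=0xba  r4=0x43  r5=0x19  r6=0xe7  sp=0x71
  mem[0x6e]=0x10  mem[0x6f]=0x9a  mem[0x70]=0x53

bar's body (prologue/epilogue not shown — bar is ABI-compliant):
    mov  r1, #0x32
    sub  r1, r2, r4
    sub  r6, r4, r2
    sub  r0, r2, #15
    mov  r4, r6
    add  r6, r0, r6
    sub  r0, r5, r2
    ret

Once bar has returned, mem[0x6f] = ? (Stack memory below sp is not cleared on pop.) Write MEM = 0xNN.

prologue: push r1 → mem[0x70]=0x30, sp=0x70
prologue: push r4 → mem[0x6f]=0x43, sp=0x6f
body[0] mov  r1, #0x32 → r1=0x32
body[1] sub  r1, r2, r4 → r1=0xad
body[2] sub  r6, r4, r2 → r6=0x53
body[3] sub  r0, r2, #15 → r0=0xe1
body[4] mov  r4, r6 → r4=0x53
body[5] add  r6, r0, r6 → r6=0x34
body[6] sub  r0, r5, r2 → r0=0x29
epilogue: pop r4=0x43, sp=0x70
epilogue: pop r1=0x30, sp=0x71
prologue pushed ['r1', 'r4'] at ['0x70', '0x6f']

MEM = 0x43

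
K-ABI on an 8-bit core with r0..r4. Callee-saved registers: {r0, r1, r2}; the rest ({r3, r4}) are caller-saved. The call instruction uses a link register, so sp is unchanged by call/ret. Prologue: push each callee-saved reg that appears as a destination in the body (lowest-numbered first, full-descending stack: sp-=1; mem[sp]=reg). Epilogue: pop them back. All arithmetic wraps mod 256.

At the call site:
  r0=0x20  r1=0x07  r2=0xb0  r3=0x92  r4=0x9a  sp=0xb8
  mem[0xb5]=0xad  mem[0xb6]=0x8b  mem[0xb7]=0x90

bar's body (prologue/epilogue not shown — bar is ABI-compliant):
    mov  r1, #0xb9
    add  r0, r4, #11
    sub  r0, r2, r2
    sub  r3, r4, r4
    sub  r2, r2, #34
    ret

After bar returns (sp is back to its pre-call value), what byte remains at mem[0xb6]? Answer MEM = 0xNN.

MEM = 0x07

prologue: push r0 -> mem[0xb7]=0x20, sp=0xb7
prologue: push r1 -> mem[0xb6]=0x07, sp=0xb6
prologue: push r2 -> mem[0xb5]=0xb0, sp=0xb5
body[0] mov  r1, #0xb9 -> r1=0xb9
body[1] add  r0, r4, #11 -> r0=0xa5
body[2] sub  r0, r2, r2 -> r0=0x00
body[3] sub  r3, r4, r4 -> r3=0x00
body[4] sub  r2, r2, #34 -> r2=0x8e
epilogue: pop r2=0xb0, sp=0xb6
epilogue: pop r1=0x07, sp=0xb7
epilogue: pop r0=0x20, sp=0xb8
prologue pushed ['r0', 'r1', 'r2'] at ['0xb7', '0xb6', '0xb5']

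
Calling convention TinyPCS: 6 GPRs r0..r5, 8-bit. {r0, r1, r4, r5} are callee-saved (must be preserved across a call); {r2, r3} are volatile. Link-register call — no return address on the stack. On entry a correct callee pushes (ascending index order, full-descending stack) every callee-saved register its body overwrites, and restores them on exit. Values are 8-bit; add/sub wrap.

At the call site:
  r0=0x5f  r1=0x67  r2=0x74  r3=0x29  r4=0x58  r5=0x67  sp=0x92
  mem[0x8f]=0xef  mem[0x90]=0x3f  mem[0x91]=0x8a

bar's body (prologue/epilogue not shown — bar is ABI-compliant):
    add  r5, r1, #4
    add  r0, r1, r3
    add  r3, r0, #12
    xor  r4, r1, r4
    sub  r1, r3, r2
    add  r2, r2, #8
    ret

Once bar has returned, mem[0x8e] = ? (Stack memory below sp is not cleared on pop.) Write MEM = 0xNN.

prologue: push r0 → mem[0x91]=0x5f, sp=0x91
prologue: push r1 → mem[0x90]=0x67, sp=0x90
prologue: push r4 → mem[0x8f]=0x58, sp=0x8f
prologue: push r5 → mem[0x8e]=0x67, sp=0x8e
body[0] add  r5, r1, #4 → r5=0x6b
body[1] add  r0, r1, r3 → r0=0x90
body[2] add  r3, r0, #12 → r3=0x9c
body[3] xor  r4, r1, r4 → r4=0x3f
body[4] sub  r1, r3, r2 → r1=0x28
body[5] add  r2, r2, #8 → r2=0x7c
epilogue: pop r5=0x67, sp=0x8f
epilogue: pop r4=0x58, sp=0x90
epilogue: pop r1=0x67, sp=0x91
epilogue: pop r0=0x5f, sp=0x92
prologue pushed ['r0', 'r1', 'r4', 'r5'] at ['0x91', '0x90', '0x8f', '0x8e']

MEM = 0x67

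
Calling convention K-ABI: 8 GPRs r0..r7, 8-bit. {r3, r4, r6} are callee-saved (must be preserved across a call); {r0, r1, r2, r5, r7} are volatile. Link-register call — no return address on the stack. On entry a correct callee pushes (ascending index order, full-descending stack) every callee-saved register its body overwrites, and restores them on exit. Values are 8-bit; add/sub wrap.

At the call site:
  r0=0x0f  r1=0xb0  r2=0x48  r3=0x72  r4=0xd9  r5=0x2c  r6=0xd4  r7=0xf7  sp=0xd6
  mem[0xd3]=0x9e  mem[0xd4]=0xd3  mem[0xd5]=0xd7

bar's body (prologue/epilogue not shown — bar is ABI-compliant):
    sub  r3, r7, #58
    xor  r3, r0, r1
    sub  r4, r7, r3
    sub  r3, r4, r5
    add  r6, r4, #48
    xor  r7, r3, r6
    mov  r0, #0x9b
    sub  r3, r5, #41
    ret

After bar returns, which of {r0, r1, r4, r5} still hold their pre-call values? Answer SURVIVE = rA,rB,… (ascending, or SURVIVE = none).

SURVIVE = r1,r4,r5

prologue: push r3 -> mem[0xd5]=0x72, sp=0xd5
prologue: push r4 -> mem[0xd4]=0xd9, sp=0xd4
prologue: push r6 -> mem[0xd3]=0xd4, sp=0xd3
body[0] sub  r3, r7, #58 -> r3=0xbd
body[1] xor  r3, r0, r1 -> r3=0xbf
body[2] sub  r4, r7, r3 -> r4=0x38
body[3] sub  r3, r4, r5 -> r3=0x0c
body[4] add  r6, r4, #48 -> r6=0x68
body[5] xor  r7, r3, r6 -> r7=0x64
body[6] mov  r0, #0x9b -> r0=0x9b
body[7] sub  r3, r5, #41 -> r3=0x03
epilogue: pop r6=0xd4, sp=0xd4
epilogue: pop r4=0xd9, sp=0xd5
epilogue: pop r3=0x72, sp=0xd6
r0: caller-saved, written=True
r1: caller-saved, written=False
r4: callee-saved, written=True
r5: caller-saved, written=False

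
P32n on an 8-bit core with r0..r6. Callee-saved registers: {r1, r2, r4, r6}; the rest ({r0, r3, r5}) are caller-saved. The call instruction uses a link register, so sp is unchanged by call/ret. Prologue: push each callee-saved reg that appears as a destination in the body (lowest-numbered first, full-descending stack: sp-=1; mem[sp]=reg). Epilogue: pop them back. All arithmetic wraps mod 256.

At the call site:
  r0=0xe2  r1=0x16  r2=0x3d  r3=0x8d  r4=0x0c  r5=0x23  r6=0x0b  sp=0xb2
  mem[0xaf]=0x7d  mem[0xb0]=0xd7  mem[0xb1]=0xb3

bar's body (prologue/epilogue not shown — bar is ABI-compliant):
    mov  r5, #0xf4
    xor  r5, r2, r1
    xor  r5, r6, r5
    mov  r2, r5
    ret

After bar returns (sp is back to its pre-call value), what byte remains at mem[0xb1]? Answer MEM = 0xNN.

MEM = 0x3d

prologue: push r2 → mem[0xb1]=0x3d, sp=0xb1
body[0] mov  r5, #0xf4 → r5=0xf4
body[1] xor  r5, r2, r1 → r5=0x2b
body[2] xor  r5, r6, r5 → r5=0x20
body[3] mov  r2, r5 → r2=0x20
epilogue: pop r2=0x3d, sp=0xb2
prologue pushed ['r2'] at ['0xb1']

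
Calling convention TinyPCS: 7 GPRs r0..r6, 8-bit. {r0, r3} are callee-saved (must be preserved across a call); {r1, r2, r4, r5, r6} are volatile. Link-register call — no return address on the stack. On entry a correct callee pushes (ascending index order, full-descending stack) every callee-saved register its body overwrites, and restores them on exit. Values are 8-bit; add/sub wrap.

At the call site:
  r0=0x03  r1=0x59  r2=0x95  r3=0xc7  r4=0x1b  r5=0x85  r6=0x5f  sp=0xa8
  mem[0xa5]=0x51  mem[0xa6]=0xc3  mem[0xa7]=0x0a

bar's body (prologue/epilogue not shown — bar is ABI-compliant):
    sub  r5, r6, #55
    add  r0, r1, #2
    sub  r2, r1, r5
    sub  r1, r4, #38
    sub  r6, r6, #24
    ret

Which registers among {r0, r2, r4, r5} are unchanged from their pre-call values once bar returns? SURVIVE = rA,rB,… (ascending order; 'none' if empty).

SURVIVE = r0,r4

prologue: push r0 -> mem[0xa7]=0x03, sp=0xa7
body[0] sub  r5, r6, #55 -> r5=0x28
body[1] add  r0, r1, #2 -> r0=0x5b
body[2] sub  r2, r1, r5 -> r2=0x31
body[3] sub  r1, r4, #38 -> r1=0xf5
body[4] sub  r6, r6, #24 -> r6=0x47
epilogue: pop r0=0x03, sp=0xa8
r0: callee-saved, written=True
r2: caller-saved, written=True
r4: caller-saved, written=False
r5: caller-saved, written=True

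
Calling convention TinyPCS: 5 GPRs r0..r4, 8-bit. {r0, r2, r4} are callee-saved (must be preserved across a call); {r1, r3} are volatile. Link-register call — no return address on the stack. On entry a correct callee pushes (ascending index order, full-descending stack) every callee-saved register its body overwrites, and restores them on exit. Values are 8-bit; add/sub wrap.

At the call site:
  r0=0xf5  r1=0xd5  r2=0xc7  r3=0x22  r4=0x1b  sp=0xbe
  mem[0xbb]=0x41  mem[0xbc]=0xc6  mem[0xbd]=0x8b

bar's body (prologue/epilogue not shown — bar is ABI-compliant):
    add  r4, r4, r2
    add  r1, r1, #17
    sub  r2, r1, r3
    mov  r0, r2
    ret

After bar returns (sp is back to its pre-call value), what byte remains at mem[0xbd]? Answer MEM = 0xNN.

prologue: push r0 -> mem[0xbd]=0xf5, sp=0xbd
prologue: push r2 -> mem[0xbc]=0xc7, sp=0xbc
prologue: push r4 -> mem[0xbb]=0x1b, sp=0xbb
body[0] add  r4, r4, r2 -> r4=0xe2
body[1] add  r1, r1, #17 -> r1=0xe6
body[2] sub  r2, r1, r3 -> r2=0xc4
body[3] mov  r0, r2 -> r0=0xc4
epilogue: pop r4=0x1b, sp=0xbc
epilogue: pop r2=0xc7, sp=0xbd
epilogue: pop r0=0xf5, sp=0xbe
prologue pushed ['r0', 'r2', 'r4'] at ['0xbd', '0xbc', '0xbb']

MEM = 0xf5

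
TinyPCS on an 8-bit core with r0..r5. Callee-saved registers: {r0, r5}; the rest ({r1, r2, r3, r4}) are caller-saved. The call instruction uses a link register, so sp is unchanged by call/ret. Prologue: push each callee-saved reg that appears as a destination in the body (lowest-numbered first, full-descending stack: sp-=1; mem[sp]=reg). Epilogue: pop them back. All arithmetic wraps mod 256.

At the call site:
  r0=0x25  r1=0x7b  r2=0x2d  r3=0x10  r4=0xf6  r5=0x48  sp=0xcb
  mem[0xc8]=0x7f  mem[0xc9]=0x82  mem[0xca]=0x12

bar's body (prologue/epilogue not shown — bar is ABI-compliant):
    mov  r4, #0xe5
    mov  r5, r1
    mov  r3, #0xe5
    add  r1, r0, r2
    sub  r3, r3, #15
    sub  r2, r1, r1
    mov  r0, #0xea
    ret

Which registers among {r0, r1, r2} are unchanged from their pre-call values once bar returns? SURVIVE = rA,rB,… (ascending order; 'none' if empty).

prologue: push r0 -> mem[0xca]=0x25, sp=0xca
prologue: push r5 -> mem[0xc9]=0x48, sp=0xc9
body[0] mov  r4, #0xe5 -> r4=0xe5
body[1] mov  r5, r1 -> r5=0x7b
body[2] mov  r3, #0xe5 -> r3=0xe5
body[3] add  r1, r0, r2 -> r1=0x52
body[4] sub  r3, r3, #15 -> r3=0xd6
body[5] sub  r2, r1, r1 -> r2=0x00
body[6] mov  r0, #0xea -> r0=0xea
epilogue: pop r5=0x48, sp=0xca
epilogue: pop r0=0x25, sp=0xcb
r0: callee-saved, written=True
r1: caller-saved, written=True
r2: caller-saved, written=True

SURVIVE = r0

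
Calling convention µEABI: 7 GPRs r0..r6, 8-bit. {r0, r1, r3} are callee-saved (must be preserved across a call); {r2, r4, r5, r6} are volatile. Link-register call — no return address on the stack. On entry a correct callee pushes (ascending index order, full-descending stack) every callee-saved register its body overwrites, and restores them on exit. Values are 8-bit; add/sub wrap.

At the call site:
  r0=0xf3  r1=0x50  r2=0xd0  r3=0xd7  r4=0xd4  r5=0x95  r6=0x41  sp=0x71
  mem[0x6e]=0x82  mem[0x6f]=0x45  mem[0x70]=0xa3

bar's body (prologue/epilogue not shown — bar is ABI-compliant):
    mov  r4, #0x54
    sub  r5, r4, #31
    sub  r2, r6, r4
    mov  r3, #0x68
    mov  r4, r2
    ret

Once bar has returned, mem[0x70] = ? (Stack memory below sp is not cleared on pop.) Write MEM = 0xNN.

prologue: push r3 → mem[0x70]=0xd7, sp=0x70
body[0] mov  r4, #0x54 → r4=0x54
body[1] sub  r5, r4, #31 → r5=0x35
body[2] sub  r2, r6, r4 → r2=0xed
body[3] mov  r3, #0x68 → r3=0x68
body[4] mov  r4, r2 → r4=0xed
epilogue: pop r3=0xd7, sp=0x71
prologue pushed ['r3'] at ['0x70']

MEM = 0xd7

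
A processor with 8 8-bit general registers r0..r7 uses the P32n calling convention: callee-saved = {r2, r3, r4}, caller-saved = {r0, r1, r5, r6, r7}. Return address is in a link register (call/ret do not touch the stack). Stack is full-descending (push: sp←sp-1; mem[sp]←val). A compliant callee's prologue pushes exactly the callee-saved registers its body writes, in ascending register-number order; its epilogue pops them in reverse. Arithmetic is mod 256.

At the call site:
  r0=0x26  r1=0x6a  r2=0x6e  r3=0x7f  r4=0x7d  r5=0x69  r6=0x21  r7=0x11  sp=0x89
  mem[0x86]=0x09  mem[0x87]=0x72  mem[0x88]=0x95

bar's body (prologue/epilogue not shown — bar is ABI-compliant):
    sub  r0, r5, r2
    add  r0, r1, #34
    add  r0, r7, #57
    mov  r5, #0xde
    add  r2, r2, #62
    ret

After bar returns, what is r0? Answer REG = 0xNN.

REG = 0x4a

prologue: push r2 → mem[0x88]=0x6e, sp=0x88
body[0] sub  r0, r5, r2 → r0=0xfb
body[1] add  r0, r1, #34 → r0=0x8c
body[2] add  r0, r7, #57 → r0=0x4a
body[3] mov  r5, #0xde → r5=0xde
body[4] add  r2, r2, #62 → r2=0xac
epilogue: pop r2=0x6e, sp=0x89
r0 is caller-saved → body value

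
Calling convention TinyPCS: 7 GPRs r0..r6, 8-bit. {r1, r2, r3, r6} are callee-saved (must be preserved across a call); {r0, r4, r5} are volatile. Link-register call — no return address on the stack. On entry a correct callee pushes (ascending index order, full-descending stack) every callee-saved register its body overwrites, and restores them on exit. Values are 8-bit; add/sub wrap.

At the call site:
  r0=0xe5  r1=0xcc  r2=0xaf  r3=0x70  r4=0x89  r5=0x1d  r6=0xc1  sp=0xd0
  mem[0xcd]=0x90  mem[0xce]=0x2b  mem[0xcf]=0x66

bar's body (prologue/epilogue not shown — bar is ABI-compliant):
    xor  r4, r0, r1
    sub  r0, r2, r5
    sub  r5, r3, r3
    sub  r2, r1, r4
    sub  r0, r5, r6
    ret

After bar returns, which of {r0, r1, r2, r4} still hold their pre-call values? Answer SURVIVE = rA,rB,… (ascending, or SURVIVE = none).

SURVIVE = r1,r2

prologue: push r2 → mem[0xcf]=0xaf, sp=0xcf
body[0] xor  r4, r0, r1 → r4=0x29
body[1] sub  r0, r2, r5 → r0=0x92
body[2] sub  r5, r3, r3 → r5=0x00
body[3] sub  r2, r1, r4 → r2=0xa3
body[4] sub  r0, r5, r6 → r0=0x3f
epilogue: pop r2=0xaf, sp=0xd0
r0: caller-saved, written=True
r1: callee-saved, written=False
r2: callee-saved, written=True
r4: caller-saved, written=True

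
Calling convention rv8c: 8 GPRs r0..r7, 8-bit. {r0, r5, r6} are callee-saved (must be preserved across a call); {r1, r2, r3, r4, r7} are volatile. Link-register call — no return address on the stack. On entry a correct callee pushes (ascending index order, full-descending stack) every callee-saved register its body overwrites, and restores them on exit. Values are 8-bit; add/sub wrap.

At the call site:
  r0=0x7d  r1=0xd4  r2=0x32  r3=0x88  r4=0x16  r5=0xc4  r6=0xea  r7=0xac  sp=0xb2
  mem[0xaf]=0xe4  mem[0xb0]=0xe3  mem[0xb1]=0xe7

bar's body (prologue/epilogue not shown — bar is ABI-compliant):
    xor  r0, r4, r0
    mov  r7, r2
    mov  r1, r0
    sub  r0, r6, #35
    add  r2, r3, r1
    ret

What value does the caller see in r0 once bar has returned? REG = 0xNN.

REG = 0x7d

prologue: push r0 → mem[0xb1]=0x7d, sp=0xb1
body[0] xor  r0, r4, r0 → r0=0x6b
body[1] mov  r7, r2 → r7=0x32
body[2] mov  r1, r0 → r1=0x6b
body[3] sub  r0, r6, #35 → r0=0xc7
body[4] add  r2, r3, r1 → r2=0xf3
epilogue: pop r0=0x7d, sp=0xb2
r0 is callee-saved → restored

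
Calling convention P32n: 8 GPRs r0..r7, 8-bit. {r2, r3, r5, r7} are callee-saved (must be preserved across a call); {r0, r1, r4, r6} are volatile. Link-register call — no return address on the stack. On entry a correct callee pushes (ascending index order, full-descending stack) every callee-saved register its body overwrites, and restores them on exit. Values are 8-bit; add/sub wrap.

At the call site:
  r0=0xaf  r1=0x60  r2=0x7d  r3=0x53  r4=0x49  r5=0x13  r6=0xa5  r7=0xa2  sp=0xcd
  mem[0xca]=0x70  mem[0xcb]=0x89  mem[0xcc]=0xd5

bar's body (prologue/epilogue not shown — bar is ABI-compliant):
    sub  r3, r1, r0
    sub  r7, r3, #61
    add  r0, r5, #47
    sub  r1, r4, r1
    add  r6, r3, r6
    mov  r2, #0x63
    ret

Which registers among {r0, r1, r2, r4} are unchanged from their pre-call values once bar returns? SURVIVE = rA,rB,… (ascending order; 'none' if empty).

prologue: push r2 -> mem[0xcc]=0x7d, sp=0xcc
prologue: push r3 -> mem[0xcb]=0x53, sp=0xcb
prologue: push r7 -> mem[0xca]=0xa2, sp=0xca
body[0] sub  r3, r1, r0 -> r3=0xb1
body[1] sub  r7, r3, #61 -> r7=0x74
body[2] add  r0, r5, #47 -> r0=0x42
body[3] sub  r1, r4, r1 -> r1=0xe9
body[4] add  r6, r3, r6 -> r6=0x56
body[5] mov  r2, #0x63 -> r2=0x63
epilogue: pop r7=0xa2, sp=0xcb
epilogue: pop r3=0x53, sp=0xcc
epilogue: pop r2=0x7d, sp=0xcd
r0: caller-saved, written=True
r1: caller-saved, written=True
r2: callee-saved, written=True
r4: caller-saved, written=False

SURVIVE = r2,r4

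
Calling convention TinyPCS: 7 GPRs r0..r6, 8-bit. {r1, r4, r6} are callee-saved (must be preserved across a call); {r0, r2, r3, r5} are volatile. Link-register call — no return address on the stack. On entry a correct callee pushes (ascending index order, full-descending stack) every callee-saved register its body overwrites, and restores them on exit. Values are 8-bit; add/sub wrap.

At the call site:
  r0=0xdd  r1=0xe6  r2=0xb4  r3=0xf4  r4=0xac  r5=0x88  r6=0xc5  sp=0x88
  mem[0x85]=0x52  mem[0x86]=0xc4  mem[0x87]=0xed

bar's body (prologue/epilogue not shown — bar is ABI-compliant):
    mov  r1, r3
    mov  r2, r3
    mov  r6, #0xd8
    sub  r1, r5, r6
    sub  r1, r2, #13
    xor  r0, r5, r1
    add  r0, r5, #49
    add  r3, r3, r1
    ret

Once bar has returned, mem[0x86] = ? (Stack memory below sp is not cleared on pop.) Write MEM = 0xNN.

MEM = 0xc5

prologue: push r1 → mem[0x87]=0xe6, sp=0x87
prologue: push r6 → mem[0x86]=0xc5, sp=0x86
body[0] mov  r1, r3 → r1=0xf4
body[1] mov  r2, r3 → r2=0xf4
body[2] mov  r6, #0xd8 → r6=0xd8
body[3] sub  r1, r5, r6 → r1=0xb0
body[4] sub  r1, r2, #13 → r1=0xe7
body[5] xor  r0, r5, r1 → r0=0x6f
body[6] add  r0, r5, #49 → r0=0xb9
body[7] add  r3, r3, r1 → r3=0xdb
epilogue: pop r6=0xc5, sp=0x87
epilogue: pop r1=0xe6, sp=0x88
prologue pushed ['r1', 'r6'] at ['0x87', '0x86']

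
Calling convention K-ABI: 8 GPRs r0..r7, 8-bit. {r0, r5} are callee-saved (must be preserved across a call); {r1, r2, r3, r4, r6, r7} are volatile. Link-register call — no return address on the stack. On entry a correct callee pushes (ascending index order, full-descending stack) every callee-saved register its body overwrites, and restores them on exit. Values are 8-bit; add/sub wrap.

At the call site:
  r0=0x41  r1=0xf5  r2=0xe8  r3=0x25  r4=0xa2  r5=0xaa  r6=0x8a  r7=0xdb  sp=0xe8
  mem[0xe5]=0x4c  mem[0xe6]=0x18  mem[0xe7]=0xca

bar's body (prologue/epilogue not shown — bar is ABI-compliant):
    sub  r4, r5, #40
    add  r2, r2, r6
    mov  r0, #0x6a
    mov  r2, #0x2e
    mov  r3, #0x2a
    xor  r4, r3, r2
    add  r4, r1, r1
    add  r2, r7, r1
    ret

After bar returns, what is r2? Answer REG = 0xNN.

prologue: push r0 → mem[0xe7]=0x41, sp=0xe7
body[0] sub  r4, r5, #40 → r4=0x82
body[1] add  r2, r2, r6 → r2=0x72
body[2] mov  r0, #0x6a → r0=0x6a
body[3] mov  r2, #0x2e → r2=0x2e
body[4] mov  r3, #0x2a → r3=0x2a
body[5] xor  r4, r3, r2 → r4=0x04
body[6] add  r4, r1, r1 → r4=0xea
body[7] add  r2, r7, r1 → r2=0xd0
epilogue: pop r0=0x41, sp=0xe8
r2 is caller-saved → body value

REG = 0xd0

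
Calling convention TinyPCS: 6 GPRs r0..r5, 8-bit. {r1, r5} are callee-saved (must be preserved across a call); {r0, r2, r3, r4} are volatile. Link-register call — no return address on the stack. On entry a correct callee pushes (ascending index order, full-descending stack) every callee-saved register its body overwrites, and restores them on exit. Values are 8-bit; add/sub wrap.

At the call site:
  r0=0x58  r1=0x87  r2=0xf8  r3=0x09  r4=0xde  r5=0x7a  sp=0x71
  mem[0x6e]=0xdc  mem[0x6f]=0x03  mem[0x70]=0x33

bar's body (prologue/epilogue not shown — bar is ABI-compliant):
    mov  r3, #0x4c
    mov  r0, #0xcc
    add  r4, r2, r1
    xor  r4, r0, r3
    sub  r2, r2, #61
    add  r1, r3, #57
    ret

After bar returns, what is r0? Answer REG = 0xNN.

prologue: push r1 → mem[0x70]=0x87, sp=0x70
body[0] mov  r3, #0x4c → r3=0x4c
body[1] mov  r0, #0xcc → r0=0xcc
body[2] add  r4, r2, r1 → r4=0x7f
body[3] xor  r4, r0, r3 → r4=0x80
body[4] sub  r2, r2, #61 → r2=0xbb
body[5] add  r1, r3, #57 → r1=0x85
epilogue: pop r1=0x87, sp=0x71
r0 is caller-saved → body value

REG = 0xcc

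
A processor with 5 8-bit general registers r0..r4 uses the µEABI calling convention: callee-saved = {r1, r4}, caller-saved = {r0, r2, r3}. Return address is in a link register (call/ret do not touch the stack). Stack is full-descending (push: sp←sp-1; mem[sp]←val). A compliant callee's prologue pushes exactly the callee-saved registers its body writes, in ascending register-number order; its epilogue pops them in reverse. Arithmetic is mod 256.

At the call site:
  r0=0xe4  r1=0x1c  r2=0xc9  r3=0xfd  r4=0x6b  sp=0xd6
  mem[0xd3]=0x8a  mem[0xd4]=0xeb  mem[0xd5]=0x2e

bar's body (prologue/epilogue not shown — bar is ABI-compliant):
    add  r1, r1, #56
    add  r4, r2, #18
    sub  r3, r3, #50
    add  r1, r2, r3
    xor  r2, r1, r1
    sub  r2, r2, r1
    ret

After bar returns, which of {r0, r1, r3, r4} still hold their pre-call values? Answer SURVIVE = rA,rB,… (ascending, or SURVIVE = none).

prologue: push r1 → mem[0xd5]=0x1c, sp=0xd5
prologue: push r4 → mem[0xd4]=0x6b, sp=0xd4
body[0] add  r1, r1, #56 → r1=0x54
body[1] add  r4, r2, #18 → r4=0xdb
body[2] sub  r3, r3, #50 → r3=0xcb
body[3] add  r1, r2, r3 → r1=0x94
body[4] xor  r2, r1, r1 → r2=0x00
body[5] sub  r2, r2, r1 → r2=0x6c
epilogue: pop r4=0x6b, sp=0xd5
epilogue: pop r1=0x1c, sp=0xd6
r0: caller-saved, written=False
r1: callee-saved, written=True
r3: caller-saved, written=True
r4: callee-saved, written=True

SURVIVE = r0,r1,r4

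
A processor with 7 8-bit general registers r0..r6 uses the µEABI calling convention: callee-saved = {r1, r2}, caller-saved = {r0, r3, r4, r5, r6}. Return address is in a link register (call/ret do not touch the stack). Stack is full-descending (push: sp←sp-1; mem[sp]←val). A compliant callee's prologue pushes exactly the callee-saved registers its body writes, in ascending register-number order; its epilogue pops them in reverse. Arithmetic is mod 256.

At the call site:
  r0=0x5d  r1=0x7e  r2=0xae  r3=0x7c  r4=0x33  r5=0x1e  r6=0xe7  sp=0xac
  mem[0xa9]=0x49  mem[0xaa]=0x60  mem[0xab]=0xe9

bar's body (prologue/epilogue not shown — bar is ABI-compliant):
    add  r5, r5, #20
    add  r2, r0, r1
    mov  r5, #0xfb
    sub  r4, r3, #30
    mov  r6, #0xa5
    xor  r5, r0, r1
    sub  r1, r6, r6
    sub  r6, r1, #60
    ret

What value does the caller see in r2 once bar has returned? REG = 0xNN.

prologue: push r1 -> mem[0xab]=0x7e, sp=0xab
prologue: push r2 -> mem[0xaa]=0xae, sp=0xaa
body[0] add  r5, r5, #20 -> r5=0x32
body[1] add  r2, r0, r1 -> r2=0xdb
body[2] mov  r5, #0xfb -> r5=0xfb
body[3] sub  r4, r3, #30 -> r4=0x5e
body[4] mov  r6, #0xa5 -> r6=0xa5
body[5] xor  r5, r0, r1 -> r5=0x23
body[6] sub  r1, r6, r6 -> r1=0x00
body[7] sub  r6, r1, #60 -> r6=0xc4
epilogue: pop r2=0xae, sp=0xab
epilogue: pop r1=0x7e, sp=0xac
r2 is callee-saved -> restored

REG = 0xae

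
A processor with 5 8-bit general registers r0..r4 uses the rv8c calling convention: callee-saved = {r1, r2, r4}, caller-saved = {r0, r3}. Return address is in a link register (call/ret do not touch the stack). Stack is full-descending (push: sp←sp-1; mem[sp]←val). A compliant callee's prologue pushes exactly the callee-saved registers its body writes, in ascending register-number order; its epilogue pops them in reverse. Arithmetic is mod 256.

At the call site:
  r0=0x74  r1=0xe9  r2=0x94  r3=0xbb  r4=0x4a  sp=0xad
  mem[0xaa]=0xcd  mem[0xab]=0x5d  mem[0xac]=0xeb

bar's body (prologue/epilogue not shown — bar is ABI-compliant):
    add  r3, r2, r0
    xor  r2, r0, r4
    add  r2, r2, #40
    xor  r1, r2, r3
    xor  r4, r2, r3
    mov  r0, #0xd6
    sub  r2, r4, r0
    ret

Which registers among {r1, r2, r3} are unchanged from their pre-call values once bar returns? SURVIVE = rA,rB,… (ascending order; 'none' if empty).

SURVIVE = r1,r2

prologue: push r1 → mem[0xac]=0xe9, sp=0xac
prologue: push r2 → mem[0xab]=0x94, sp=0xab
prologue: push r4 → mem[0xaa]=0x4a, sp=0xaa
body[0] add  r3, r2, r0 → r3=0x08
body[1] xor  r2, r0, r4 → r2=0x3e
body[2] add  r2, r2, #40 → r2=0x66
body[3] xor  r1, r2, r3 → r1=0x6e
body[4] xor  r4, r2, r3 → r4=0x6e
body[5] mov  r0, #0xd6 → r0=0xd6
body[6] sub  r2, r4, r0 → r2=0x98
epilogue: pop r4=0x4a, sp=0xab
epilogue: pop r2=0x94, sp=0xac
epilogue: pop r1=0xe9, sp=0xad
r1: callee-saved, written=True
r2: callee-saved, written=True
r3: caller-saved, written=True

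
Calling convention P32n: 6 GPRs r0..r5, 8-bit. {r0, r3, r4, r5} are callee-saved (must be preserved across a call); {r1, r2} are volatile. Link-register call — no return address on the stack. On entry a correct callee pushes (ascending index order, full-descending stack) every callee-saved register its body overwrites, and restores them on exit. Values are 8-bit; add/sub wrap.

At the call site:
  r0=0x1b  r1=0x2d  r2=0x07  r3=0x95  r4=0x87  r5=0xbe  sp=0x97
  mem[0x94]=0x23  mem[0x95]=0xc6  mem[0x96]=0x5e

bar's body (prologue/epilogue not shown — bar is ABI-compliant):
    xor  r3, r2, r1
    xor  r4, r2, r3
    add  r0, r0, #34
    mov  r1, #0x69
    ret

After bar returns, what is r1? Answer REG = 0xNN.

prologue: push r0 → mem[0x96]=0x1b, sp=0x96
prologue: push r3 → mem[0x95]=0x95, sp=0x95
prologue: push r4 → mem[0x94]=0x87, sp=0x94
body[0] xor  r3, r2, r1 → r3=0x2a
body[1] xor  r4, r2, r3 → r4=0x2d
body[2] add  r0, r0, #34 → r0=0x3d
body[3] mov  r1, #0x69 → r1=0x69
epilogue: pop r4=0x87, sp=0x95
epilogue: pop r3=0x95, sp=0x96
epilogue: pop r0=0x1b, sp=0x97
r1 is caller-saved → body value

REG = 0x69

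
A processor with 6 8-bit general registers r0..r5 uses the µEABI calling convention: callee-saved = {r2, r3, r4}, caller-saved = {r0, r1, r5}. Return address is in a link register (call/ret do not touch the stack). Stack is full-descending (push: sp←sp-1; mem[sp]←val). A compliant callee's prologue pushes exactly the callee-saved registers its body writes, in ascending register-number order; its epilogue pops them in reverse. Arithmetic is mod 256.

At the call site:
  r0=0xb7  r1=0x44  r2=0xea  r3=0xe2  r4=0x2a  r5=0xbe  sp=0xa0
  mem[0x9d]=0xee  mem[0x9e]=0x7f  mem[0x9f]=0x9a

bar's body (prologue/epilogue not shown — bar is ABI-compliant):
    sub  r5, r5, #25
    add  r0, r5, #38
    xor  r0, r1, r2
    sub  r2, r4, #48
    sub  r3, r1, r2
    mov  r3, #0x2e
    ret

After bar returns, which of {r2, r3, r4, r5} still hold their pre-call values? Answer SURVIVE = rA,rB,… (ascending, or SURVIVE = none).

SURVIVE = r2,r3,r4

prologue: push r2 → mem[0x9f]=0xea, sp=0x9f
prologue: push r3 → mem[0x9e]=0xe2, sp=0x9e
body[0] sub  r5, r5, #25 → r5=0xa5
body[1] add  r0, r5, #38 → r0=0xcb
body[2] xor  r0, r1, r2 → r0=0xae
body[3] sub  r2, r4, #48 → r2=0xfa
body[4] sub  r3, r1, r2 → r3=0x4a
body[5] mov  r3, #0x2e → r3=0x2e
epilogue: pop r3=0xe2, sp=0x9f
epilogue: pop r2=0xea, sp=0xa0
r2: callee-saved, written=True
r3: callee-saved, written=True
r4: callee-saved, written=False
r5: caller-saved, written=True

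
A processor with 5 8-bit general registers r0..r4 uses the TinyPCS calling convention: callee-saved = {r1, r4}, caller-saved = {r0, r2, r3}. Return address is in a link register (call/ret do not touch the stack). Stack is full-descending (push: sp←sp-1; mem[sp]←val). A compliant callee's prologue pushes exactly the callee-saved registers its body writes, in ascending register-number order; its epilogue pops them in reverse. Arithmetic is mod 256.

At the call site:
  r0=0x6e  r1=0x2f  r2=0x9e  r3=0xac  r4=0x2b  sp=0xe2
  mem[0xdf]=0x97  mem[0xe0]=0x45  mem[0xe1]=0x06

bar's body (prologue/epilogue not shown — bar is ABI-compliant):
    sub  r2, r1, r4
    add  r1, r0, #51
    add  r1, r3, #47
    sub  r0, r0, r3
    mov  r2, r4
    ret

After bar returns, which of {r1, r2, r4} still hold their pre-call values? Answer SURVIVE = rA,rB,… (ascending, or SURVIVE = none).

SURVIVE = r1,r4

prologue: push r1 → mem[0xe1]=0x2f, sp=0xe1
body[0] sub  r2, r1, r4 → r2=0x04
body[1] add  r1, r0, #51 → r1=0xa1
body[2] add  r1, r3, #47 → r1=0xdb
body[3] sub  r0, r0, r3 → r0=0xc2
body[4] mov  r2, r4 → r2=0x2b
epilogue: pop r1=0x2f, sp=0xe2
r1: callee-saved, written=True
r2: caller-saved, written=True
r4: callee-saved, written=False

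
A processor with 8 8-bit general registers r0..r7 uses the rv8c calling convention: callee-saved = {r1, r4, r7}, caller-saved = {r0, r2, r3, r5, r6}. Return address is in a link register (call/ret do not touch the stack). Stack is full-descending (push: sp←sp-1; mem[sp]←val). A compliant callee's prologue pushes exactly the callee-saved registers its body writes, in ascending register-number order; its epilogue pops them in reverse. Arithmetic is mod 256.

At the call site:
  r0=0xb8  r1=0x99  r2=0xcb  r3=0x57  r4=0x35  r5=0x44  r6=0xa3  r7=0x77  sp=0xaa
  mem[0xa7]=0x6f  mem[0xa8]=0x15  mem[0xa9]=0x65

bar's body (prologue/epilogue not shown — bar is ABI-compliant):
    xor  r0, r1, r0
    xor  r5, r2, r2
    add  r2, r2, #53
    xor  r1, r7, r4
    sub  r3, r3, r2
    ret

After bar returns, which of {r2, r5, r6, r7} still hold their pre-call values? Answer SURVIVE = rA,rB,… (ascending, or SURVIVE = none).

prologue: push r1 → mem[0xa9]=0x99, sp=0xa9
body[0] xor  r0, r1, r0 → r0=0x21
body[1] xor  r5, r2, r2 → r5=0x00
body[2] add  r2, r2, #53 → r2=0x00
body[3] xor  r1, r7, r4 → r1=0x42
body[4] sub  r3, r3, r2 → r3=0x57
epilogue: pop r1=0x99, sp=0xaa
r2: caller-saved, written=True
r5: caller-saved, written=True
r6: caller-saved, written=False
r7: callee-saved, written=False

SURVIVE = r6,r7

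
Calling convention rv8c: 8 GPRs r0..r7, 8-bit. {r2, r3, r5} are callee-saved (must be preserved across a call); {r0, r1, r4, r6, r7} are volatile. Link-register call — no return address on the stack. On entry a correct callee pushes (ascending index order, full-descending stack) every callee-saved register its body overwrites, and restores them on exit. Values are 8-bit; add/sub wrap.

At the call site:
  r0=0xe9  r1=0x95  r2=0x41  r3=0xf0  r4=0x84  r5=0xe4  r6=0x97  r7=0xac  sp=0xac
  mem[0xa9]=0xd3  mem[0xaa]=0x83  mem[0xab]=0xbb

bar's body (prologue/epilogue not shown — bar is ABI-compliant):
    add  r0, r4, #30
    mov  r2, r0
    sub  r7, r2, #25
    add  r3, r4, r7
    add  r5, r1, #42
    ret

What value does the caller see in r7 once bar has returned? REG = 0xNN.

prologue: push r2 -> mem[0xab]=0x41, sp=0xab
prologue: push r3 -> mem[0xaa]=0xf0, sp=0xaa
prologue: push r5 -> mem[0xa9]=0xe4, sp=0xa9
body[0] add  r0, r4, #30 -> r0=0xa2
body[1] mov  r2, r0 -> r2=0xa2
body[2] sub  r7, r2, #25 -> r7=0x89
body[3] add  r3, r4, r7 -> r3=0x0d
body[4] add  r5, r1, #42 -> r5=0xbf
epilogue: pop r5=0xe4, sp=0xaa
epilogue: pop r3=0xf0, sp=0xab
epilogue: pop r2=0x41, sp=0xac
r7 is caller-saved -> body value

REG = 0x89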